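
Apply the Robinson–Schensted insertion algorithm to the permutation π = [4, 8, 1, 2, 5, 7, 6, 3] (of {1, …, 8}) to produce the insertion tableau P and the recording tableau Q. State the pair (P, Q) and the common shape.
P = [1, 2, 3, 6] / [4, 5] / [7] / [8];  Q = [1, 2, 5, 6] / [3, 4] / [7] / [8];  common shape = (4, 2, 1, 1)

Row-insert the values π_1, π_2, … into P one at a time, bumping the leftmost entry strictly greater than the inserted value down to the next row. The recording tableau Q records, in position (i, j), the step at which that cell was added to P.
  Insert 4 (step 1): P = [4];  Q = [1]
  Insert 8 (step 2): P = [4, 8];  Q = [1, 2]
  Insert 1 (step 3): P = [1, 8] / [4];  Q = [1, 2] / [3]
  Insert 2 (step 4): P = [1, 2] / [4, 8];  Q = [1, 2] / [3, 4]
  Insert 5 (step 5): P = [1, 2, 5] / [4, 8];  Q = [1, 2, 5] / [3, 4]
  Insert 7 (step 6): P = [1, 2, 5, 7] / [4, 8];  Q = [1, 2, 5, 6] / [3, 4]
  Insert 6 (step 7): P = [1, 2, 5, 6] / [4, 7] / [8];  Q = [1, 2, 5, 6] / [3, 4] / [7]
  Insert 3 (step 8): P = [1, 2, 3, 6] / [4, 5] / [7] / [8];  Q = [1, 2, 5, 6] / [3, 4] / [7] / [8]
Final shape: (4, 2, 1, 1).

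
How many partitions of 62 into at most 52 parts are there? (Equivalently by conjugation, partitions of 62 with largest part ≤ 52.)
p(62, parts ≤ 52) = 1300059

Use the recurrence p(n, m) = p(n, m−1) + p(n−m, m): either the largest part is < m (count p(n, m−1)) or the largest part is exactly m (remove one copy of m, count p(n−m, m)). With p(0, ·) = 1 this gives p(62, parts ≤ 52) = 1300059. (By conjugating Young diagrams, this also counts partitions of 62 into at most 52 parts.)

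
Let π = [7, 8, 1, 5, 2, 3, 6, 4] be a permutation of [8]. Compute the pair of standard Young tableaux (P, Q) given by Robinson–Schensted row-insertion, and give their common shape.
P = [1, 2, 3, 4] / [5, 6] / [7, 8];  Q = [1, 2, 6, 7] / [3, 4] / [5, 8];  common shape = (4, 2, 2)

Row-insert the values π_1, π_2, … into P one at a time, bumping the leftmost entry strictly greater than the inserted value down to the next row. The recording tableau Q records, in position (i, j), the step at which that cell was added to P.
  Insert 7 (step 1): P = [7];  Q = [1]
  Insert 8 (step 2): P = [7, 8];  Q = [1, 2]
  Insert 1 (step 3): P = [1, 8] / [7];  Q = [1, 2] / [3]
  Insert 5 (step 4): P = [1, 5] / [7, 8];  Q = [1, 2] / [3, 4]
  Insert 2 (step 5): P = [1, 2] / [5, 8] / [7];  Q = [1, 2] / [3, 4] / [5]
  Insert 3 (step 6): P = [1, 2, 3] / [5, 8] / [7];  Q = [1, 2, 6] / [3, 4] / [5]
  Insert 6 (step 7): P = [1, 2, 3, 6] / [5, 8] / [7];  Q = [1, 2, 6, 7] / [3, 4] / [5]
  Insert 4 (step 8): P = [1, 2, 3, 4] / [5, 6] / [7, 8];  Q = [1, 2, 6, 7] / [3, 4] / [5, 8]
Final shape: (4, 2, 2).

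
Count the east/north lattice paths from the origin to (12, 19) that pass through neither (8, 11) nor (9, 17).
Number of paths = 77752675

Inclusion–exclusion. Total paths: C(31, 12) = 141120525. Through P₁: C(19, 8)·C(12, 4) = 37413090. Through P₂: C(26, 9)·C(5, 3) = 31245500. Since P₁ is strictly southwest of P₂, a monotone path through both must visit P₁ then P₂; paths through both = C(19, 8)·C(7, 1)·C(5, 3) = 5290740. Avoid both = 141120525 − 37413090 − 31245500 + 5290740 = 77752675.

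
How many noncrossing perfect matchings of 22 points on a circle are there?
C_11 = 58786

These noncrossing handshakes are counted by the Catalan number C_n = (1/(n + 1)) · C(2n, n). For n = 11: C_11 = (1/12) · C(22, 11) = 705432/12 = 58786.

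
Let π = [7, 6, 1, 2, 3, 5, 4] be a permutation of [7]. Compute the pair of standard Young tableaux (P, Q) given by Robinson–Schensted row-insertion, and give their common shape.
P = [1, 2, 3, 4] / [5] / [6] / [7];  Q = [1, 4, 5, 6] / [2] / [3] / [7];  common shape = (4, 1, 1, 1)

Row-insert the values π_1, π_2, … into P one at a time, bumping the leftmost entry strictly greater than the inserted value down to the next row. The recording tableau Q records, in position (i, j), the step at which that cell was added to P.
  Insert 7 (step 1): P = [7];  Q = [1]
  Insert 6 (step 2): P = [6] / [7];  Q = [1] / [2]
  Insert 1 (step 3): P = [1] / [6] / [7];  Q = [1] / [2] / [3]
  Insert 2 (step 4): P = [1, 2] / [6] / [7];  Q = [1, 4] / [2] / [3]
  Insert 3 (step 5): P = [1, 2, 3] / [6] / [7];  Q = [1, 4, 5] / [2] / [3]
  Insert 5 (step 6): P = [1, 2, 3, 5] / [6] / [7];  Q = [1, 4, 5, 6] / [2] / [3]
  Insert 4 (step 7): P = [1, 2, 3, 4] / [5] / [6] / [7];  Q = [1, 4, 5, 6] / [2] / [3] / [7]
Final shape: (4, 1, 1, 1).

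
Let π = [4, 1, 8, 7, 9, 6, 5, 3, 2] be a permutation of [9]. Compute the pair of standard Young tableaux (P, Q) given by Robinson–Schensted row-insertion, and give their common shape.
P = [1, 2, 9] / [3, 5] / [4] / [6] / [7] / [8];  Q = [1, 3, 5] / [2, 4] / [6] / [7] / [8] / [9];  common shape = (3, 2, 1, 1, 1, 1)

Row-insert the values π_1, π_2, … into P one at a time, bumping the leftmost entry strictly greater than the inserted value down to the next row. The recording tableau Q records, in position (i, j), the step at which that cell was added to P.
  Insert 4 (step 1): P = [4];  Q = [1]
  Insert 1 (step 2): P = [1] / [4];  Q = [1] / [2]
  Insert 8 (step 3): P = [1, 8] / [4];  Q = [1, 3] / [2]
  Insert 7 (step 4): P = [1, 7] / [4, 8];  Q = [1, 3] / [2, 4]
  Insert 9 (step 5): P = [1, 7, 9] / [4, 8];  Q = [1, 3, 5] / [2, 4]
  Insert 6 (step 6): P = [1, 6, 9] / [4, 7] / [8];  Q = [1, 3, 5] / [2, 4] / [6]
  Insert 5 (step 7): P = [1, 5, 9] / [4, 6] / [7] / [8];  Q = [1, 3, 5] / [2, 4] / [6] / [7]
  Insert 3 (step 8): P = [1, 3, 9] / [4, 5] / [6] / [7] / [8];  Q = [1, 3, 5] / [2, 4] / [6] / [7] / [8]
  Insert 2 (step 9): P = [1, 2, 9] / [3, 5] / [4] / [6] / [7] / [8];  Q = [1, 3, 5] / [2, 4] / [6] / [7] / [8] / [9]
Final shape: (3, 2, 1, 1, 1, 1).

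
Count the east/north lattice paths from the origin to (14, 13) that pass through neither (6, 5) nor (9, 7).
Number of paths = 10961520

Inclusion–exclusion. Total paths: C(27, 14) = 20058300. Through P₁: C(11, 6)·C(16, 8) = 5945940. Through P₂: C(16, 9)·C(11, 5) = 5285280. Since P₁ is strictly southwest of P₂, a monotone path through both must visit P₁ then P₂; paths through both = C(11, 6)·C(5, 3)·C(11, 5) = 2134440. Avoid both = 20058300 − 5945940 − 5285280 + 2134440 = 10961520.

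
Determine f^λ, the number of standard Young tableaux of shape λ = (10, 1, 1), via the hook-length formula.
# SYT of shape (10, 1, 1) = 55

Hook-length formula: f^λ = n! / Π hook(c), product over all cells c of the Young diagram. For λ = (10, 1, 1), n = 12 boxes. Hook lengths by row (left-to-right, top-to-bottom): [12, 9, 8, 7, 6, 5, 4, 3, 2, 1]; [2]; [1]. Product of hooks = 8709120. So f^λ = 12! / 8709120 = 479001600 / 8709120 = 55.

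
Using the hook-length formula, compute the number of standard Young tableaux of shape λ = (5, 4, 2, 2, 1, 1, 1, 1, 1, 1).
# SYT of shape (5, 4, 2, 2, 1, 1, 1, 1, 1, 1) = 8314020

Hook-length formula: f^λ = n! / Π hook(c), product over all cells c of the Young diagram. For λ = (5, 4, 2, 2, 1, 1, 1, 1, 1, 1), n = 19 boxes. Hook lengths by row (left-to-right, top-to-bottom): [14, 7, 4, 3, 1]; [12, 5, 2, 1]; [9, 2]; [8, 1]; [6]; [5]; [4]; [3]; [2]; [1]. Product of hooks = 14631321600. So f^λ = 19! / 14631321600 = 121645100408832000 / 14631321600 = 8314020.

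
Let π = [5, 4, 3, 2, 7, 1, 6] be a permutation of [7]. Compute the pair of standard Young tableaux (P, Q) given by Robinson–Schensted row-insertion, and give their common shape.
P = [1, 6] / [2, 7] / [3] / [4] / [5];  Q = [1, 5] / [2, 7] / [3] / [4] / [6];  common shape = (2, 2, 1, 1, 1)

Row-insert the values π_1, π_2, … into P one at a time, bumping the leftmost entry strictly greater than the inserted value down to the next row. The recording tableau Q records, in position (i, j), the step at which that cell was added to P.
  Insert 5 (step 1): P = [5];  Q = [1]
  Insert 4 (step 2): P = [4] / [5];  Q = [1] / [2]
  Insert 3 (step 3): P = [3] / [4] / [5];  Q = [1] / [2] / [3]
  Insert 2 (step 4): P = [2] / [3] / [4] / [5];  Q = [1] / [2] / [3] / [4]
  Insert 7 (step 5): P = [2, 7] / [3] / [4] / [5];  Q = [1, 5] / [2] / [3] / [4]
  Insert 1 (step 6): P = [1, 7] / [2] / [3] / [4] / [5];  Q = [1, 5] / [2] / [3] / [4] / [6]
  Insert 6 (step 7): P = [1, 6] / [2, 7] / [3] / [4] / [5];  Q = [1, 5] / [2, 7] / [3] / [4] / [6]
Final shape: (2, 2, 1, 1, 1).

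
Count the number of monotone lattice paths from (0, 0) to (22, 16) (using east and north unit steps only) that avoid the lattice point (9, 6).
Number of paths = 16513924100

Total paths from (0, 0) to (22, 16): C(38, 22) = 22239974430. Paths through (9, 6): (paths (0, 0) → (9, 6)) × (paths (9, 6) → (22, 16)) = C(15, 9) · C(23, 13) = 5005 · 1144066 = 5726050330. Avoidance count = 22239974430 − 5726050330 = 16513924100.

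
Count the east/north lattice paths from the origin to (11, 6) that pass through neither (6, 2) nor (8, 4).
Number of paths = 5578

Inclusion–exclusion. Total paths: C(17, 11) = 12376. Through P₁: C(8, 6)·C(9, 5) = 3528. Through P₂: C(12, 8)·C(5, 3) = 4950. Since P₁ is strictly southwest of P₂, a monotone path through both must visit P₁ then P₂; paths through both = C(8, 6)·C(4, 2)·C(5, 3) = 1680. Avoid both = 12376 − 3528 − 4950 + 1680 = 5578.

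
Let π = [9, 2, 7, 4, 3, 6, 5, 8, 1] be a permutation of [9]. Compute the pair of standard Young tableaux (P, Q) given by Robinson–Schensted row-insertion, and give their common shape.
P = [1, 3, 5, 8] / [2, 6] / [4] / [7] / [9];  Q = [1, 3, 6, 8] / [2, 7] / [4] / [5] / [9];  common shape = (4, 2, 1, 1, 1)

Row-insert the values π_1, π_2, … into P one at a time, bumping the leftmost entry strictly greater than the inserted value down to the next row. The recording tableau Q records, in position (i, j), the step at which that cell was added to P.
  Insert 9 (step 1): P = [9];  Q = [1]
  Insert 2 (step 2): P = [2] / [9];  Q = [1] / [2]
  Insert 7 (step 3): P = [2, 7] / [9];  Q = [1, 3] / [2]
  Insert 4 (step 4): P = [2, 4] / [7] / [9];  Q = [1, 3] / [2] / [4]
  Insert 3 (step 5): P = [2, 3] / [4] / [7] / [9];  Q = [1, 3] / [2] / [4] / [5]
  Insert 6 (step 6): P = [2, 3, 6] / [4] / [7] / [9];  Q = [1, 3, 6] / [2] / [4] / [5]
  Insert 5 (step 7): P = [2, 3, 5] / [4, 6] / [7] / [9];  Q = [1, 3, 6] / [2, 7] / [4] / [5]
  Insert 8 (step 8): P = [2, 3, 5, 8] / [4, 6] / [7] / [9];  Q = [1, 3, 6, 8] / [2, 7] / [4] / [5]
  Insert 1 (step 9): P = [1, 3, 5, 8] / [2, 6] / [4] / [7] / [9];  Q = [1, 3, 6, 8] / [2, 7] / [4] / [5] / [9]
Final shape: (4, 2, 1, 1, 1).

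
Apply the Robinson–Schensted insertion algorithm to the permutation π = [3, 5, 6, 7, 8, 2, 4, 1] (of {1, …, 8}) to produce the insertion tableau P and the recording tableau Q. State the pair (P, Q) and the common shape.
P = [1, 4, 6, 7, 8] / [2, 5] / [3];  Q = [1, 2, 3, 4, 5] / [6, 7] / [8];  common shape = (5, 2, 1)

Row-insert the values π_1, π_2, … into P one at a time, bumping the leftmost entry strictly greater than the inserted value down to the next row. The recording tableau Q records, in position (i, j), the step at which that cell was added to P.
  Insert 3 (step 1): P = [3];  Q = [1]
  Insert 5 (step 2): P = [3, 5];  Q = [1, 2]
  Insert 6 (step 3): P = [3, 5, 6];  Q = [1, 2, 3]
  Insert 7 (step 4): P = [3, 5, 6, 7];  Q = [1, 2, 3, 4]
  Insert 8 (step 5): P = [3, 5, 6, 7, 8];  Q = [1, 2, 3, 4, 5]
  Insert 2 (step 6): P = [2, 5, 6, 7, 8] / [3];  Q = [1, 2, 3, 4, 5] / [6]
  Insert 4 (step 7): P = [2, 4, 6, 7, 8] / [3, 5];  Q = [1, 2, 3, 4, 5] / [6, 7]
  Insert 1 (step 8): P = [1, 4, 6, 7, 8] / [2, 5] / [3];  Q = [1, 2, 3, 4, 5] / [6, 7] / [8]
Final shape: (5, 2, 1).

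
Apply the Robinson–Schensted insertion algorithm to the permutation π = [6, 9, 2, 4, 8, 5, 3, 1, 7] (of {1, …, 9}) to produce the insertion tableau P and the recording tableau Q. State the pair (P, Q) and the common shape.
P = [1, 3, 5, 7] / [2, 8] / [4] / [6] / [9];  Q = [1, 2, 5, 9] / [3, 4] / [6] / [7] / [8];  common shape = (4, 2, 1, 1, 1)

Row-insert the values π_1, π_2, … into P one at a time, bumping the leftmost entry strictly greater than the inserted value down to the next row. The recording tableau Q records, in position (i, j), the step at which that cell was added to P.
  Insert 6 (step 1): P = [6];  Q = [1]
  Insert 9 (step 2): P = [6, 9];  Q = [1, 2]
  Insert 2 (step 3): P = [2, 9] / [6];  Q = [1, 2] / [3]
  Insert 4 (step 4): P = [2, 4] / [6, 9];  Q = [1, 2] / [3, 4]
  Insert 8 (step 5): P = [2, 4, 8] / [6, 9];  Q = [1, 2, 5] / [3, 4]
  Insert 5 (step 6): P = [2, 4, 5] / [6, 8] / [9];  Q = [1, 2, 5] / [3, 4] / [6]
  Insert 3 (step 7): P = [2, 3, 5] / [4, 8] / [6] / [9];  Q = [1, 2, 5] / [3, 4] / [6] / [7]
  Insert 1 (step 8): P = [1, 3, 5] / [2, 8] / [4] / [6] / [9];  Q = [1, 2, 5] / [3, 4] / [6] / [7] / [8]
  Insert 7 (step 9): P = [1, 3, 5, 7] / [2, 8] / [4] / [6] / [9];  Q = [1, 2, 5, 9] / [3, 4] / [6] / [7] / [8]
Final shape: (4, 2, 1, 1, 1).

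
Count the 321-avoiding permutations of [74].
C_74 = 311496878311103321137536291518809134027240

These 321-avoiding permutations are counted by the Catalan number C_n = (1/(n + 1)) · C(2n, n). For n = 74: C_74 = (1/75) · C(148, 74) = 23362265873332749085315221863910685052043000/75 = 311496878311103321137536291518809134027240.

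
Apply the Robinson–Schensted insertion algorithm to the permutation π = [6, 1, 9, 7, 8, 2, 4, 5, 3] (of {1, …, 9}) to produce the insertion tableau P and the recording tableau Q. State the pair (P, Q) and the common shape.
P = [1, 2, 3, 5] / [4, 7, 8] / [6] / [9];  Q = [1, 3, 5, 8] / [2, 4, 7] / [6] / [9];  common shape = (4, 3, 1, 1)

Row-insert the values π_1, π_2, … into P one at a time, bumping the leftmost entry strictly greater than the inserted value down to the next row. The recording tableau Q records, in position (i, j), the step at which that cell was added to P.
  Insert 6 (step 1): P = [6];  Q = [1]
  Insert 1 (step 2): P = [1] / [6];  Q = [1] / [2]
  Insert 9 (step 3): P = [1, 9] / [6];  Q = [1, 3] / [2]
  Insert 7 (step 4): P = [1, 7] / [6, 9];  Q = [1, 3] / [2, 4]
  Insert 8 (step 5): P = [1, 7, 8] / [6, 9];  Q = [1, 3, 5] / [2, 4]
  Insert 2 (step 6): P = [1, 2, 8] / [6, 7] / [9];  Q = [1, 3, 5] / [2, 4] / [6]
  Insert 4 (step 7): P = [1, 2, 4] / [6, 7, 8] / [9];  Q = [1, 3, 5] / [2, 4, 7] / [6]
  Insert 5 (step 8): P = [1, 2, 4, 5] / [6, 7, 8] / [9];  Q = [1, 3, 5, 8] / [2, 4, 7] / [6]
  Insert 3 (step 9): P = [1, 2, 3, 5] / [4, 7, 8] / [6] / [9];  Q = [1, 3, 5, 8] / [2, 4, 7] / [6] / [9]
Final shape: (4, 3, 1, 1).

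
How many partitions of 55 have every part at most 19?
p(55, parts ≤ 19) = 371153

Use the recurrence p(n, m) = p(n, m−1) + p(n−m, m): either the largest part is < m (count p(n, m−1)) or the largest part is exactly m (remove one copy of m, count p(n−m, m)). With p(0, ·) = 1 this gives p(55, parts ≤ 19) = 371153. (By conjugating Young diagrams, this also counts partitions of 55 into at most 19 parts.)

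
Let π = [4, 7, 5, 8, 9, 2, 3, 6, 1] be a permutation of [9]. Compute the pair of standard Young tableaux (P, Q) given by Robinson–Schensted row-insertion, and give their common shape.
P = [1, 3, 6, 9] / [2, 5, 8] / [4] / [7];  Q = [1, 2, 4, 5] / [3, 7, 8] / [6] / [9];  common shape = (4, 3, 1, 1)

Row-insert the values π_1, π_2, … into P one at a time, bumping the leftmost entry strictly greater than the inserted value down to the next row. The recording tableau Q records, in position (i, j), the step at which that cell was added to P.
  Insert 4 (step 1): P = [4];  Q = [1]
  Insert 7 (step 2): P = [4, 7];  Q = [1, 2]
  Insert 5 (step 3): P = [4, 5] / [7];  Q = [1, 2] / [3]
  Insert 8 (step 4): P = [4, 5, 8] / [7];  Q = [1, 2, 4] / [3]
  Insert 9 (step 5): P = [4, 5, 8, 9] / [7];  Q = [1, 2, 4, 5] / [3]
  Insert 2 (step 6): P = [2, 5, 8, 9] / [4] / [7];  Q = [1, 2, 4, 5] / [3] / [6]
  Insert 3 (step 7): P = [2, 3, 8, 9] / [4, 5] / [7];  Q = [1, 2, 4, 5] / [3, 7] / [6]
  Insert 6 (step 8): P = [2, 3, 6, 9] / [4, 5, 8] / [7];  Q = [1, 2, 4, 5] / [3, 7, 8] / [6]
  Insert 1 (step 9): P = [1, 3, 6, 9] / [2, 5, 8] / [4] / [7];  Q = [1, 2, 4, 5] / [3, 7, 8] / [6] / [9]
Final shape: (4, 3, 1, 1).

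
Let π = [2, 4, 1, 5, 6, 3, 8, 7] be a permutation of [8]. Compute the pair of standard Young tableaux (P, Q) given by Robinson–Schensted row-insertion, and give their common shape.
P = [1, 3, 5, 6, 7] / [2, 4, 8];  Q = [1, 2, 4, 5, 7] / [3, 6, 8];  common shape = (5, 3)

Row-insert the values π_1, π_2, … into P one at a time, bumping the leftmost entry strictly greater than the inserted value down to the next row. The recording tableau Q records, in position (i, j), the step at which that cell was added to P.
  Insert 2 (step 1): P = [2];  Q = [1]
  Insert 4 (step 2): P = [2, 4];  Q = [1, 2]
  Insert 1 (step 3): P = [1, 4] / [2];  Q = [1, 2] / [3]
  Insert 5 (step 4): P = [1, 4, 5] / [2];  Q = [1, 2, 4] / [3]
  Insert 6 (step 5): P = [1, 4, 5, 6] / [2];  Q = [1, 2, 4, 5] / [3]
  Insert 3 (step 6): P = [1, 3, 5, 6] / [2, 4];  Q = [1, 2, 4, 5] / [3, 6]
  Insert 8 (step 7): P = [1, 3, 5, 6, 8] / [2, 4];  Q = [1, 2, 4, 5, 7] / [3, 6]
  Insert 7 (step 8): P = [1, 3, 5, 6, 7] / [2, 4, 8];  Q = [1, 2, 4, 5, 7] / [3, 6, 8]
Final shape: (5, 3).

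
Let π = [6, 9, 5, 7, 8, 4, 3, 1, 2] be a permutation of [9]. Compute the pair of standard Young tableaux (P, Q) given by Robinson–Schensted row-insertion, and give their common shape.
P = [1, 2, 8] / [3, 7] / [4, 9] / [5] / [6];  Q = [1, 2, 5] / [3, 4] / [6, 9] / [7] / [8];  common shape = (3, 2, 2, 1, 1)

Row-insert the values π_1, π_2, … into P one at a time, bumping the leftmost entry strictly greater than the inserted value down to the next row. The recording tableau Q records, in position (i, j), the step at which that cell was added to P.
  Insert 6 (step 1): P = [6];  Q = [1]
  Insert 9 (step 2): P = [6, 9];  Q = [1, 2]
  Insert 5 (step 3): P = [5, 9] / [6];  Q = [1, 2] / [3]
  Insert 7 (step 4): P = [5, 7] / [6, 9];  Q = [1, 2] / [3, 4]
  Insert 8 (step 5): P = [5, 7, 8] / [6, 9];  Q = [1, 2, 5] / [3, 4]
  Insert 4 (step 6): P = [4, 7, 8] / [5, 9] / [6];  Q = [1, 2, 5] / [3, 4] / [6]
  Insert 3 (step 7): P = [3, 7, 8] / [4, 9] / [5] / [6];  Q = [1, 2, 5] / [3, 4] / [6] / [7]
  Insert 1 (step 8): P = [1, 7, 8] / [3, 9] / [4] / [5] / [6];  Q = [1, 2, 5] / [3, 4] / [6] / [7] / [8]
  Insert 2 (step 9): P = [1, 2, 8] / [3, 7] / [4, 9] / [5] / [6];  Q = [1, 2, 5] / [3, 4] / [6, 9] / [7] / [8]
Final shape: (3, 2, 2, 1, 1).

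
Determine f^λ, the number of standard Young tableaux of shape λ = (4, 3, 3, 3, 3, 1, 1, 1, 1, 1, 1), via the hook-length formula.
# SYT of shape (4, 3, 3, 3, 3, 1, 1, 1, 1, 1, 1) = 77597520

Hook-length formula: f^λ = n! / Π hook(c), product over all cells c of the Young diagram. For λ = (4, 3, 3, 3, 3, 1, 1, 1, 1, 1, 1), n = 22 boxes. Hook lengths by row (left-to-right, top-to-bottom): [14, 7, 6, 1]; [12, 5, 4]; [11, 4, 3]; [10, 3, 2]; [9, 2, 1]; [6]; [5]; [4]; [3]; [2]; [1]. Product of hooks = 14485008384000. So f^λ = 22! / 14485008384000 = 1124000727777607680000 / 14485008384000 = 77597520.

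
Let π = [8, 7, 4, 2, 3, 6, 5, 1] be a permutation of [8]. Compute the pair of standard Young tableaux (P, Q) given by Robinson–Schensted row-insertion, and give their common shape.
P = [1, 3, 5] / [2, 6] / [4] / [7] / [8];  Q = [1, 5, 6] / [2, 7] / [3] / [4] / [8];  common shape = (3, 2, 1, 1, 1)

Row-insert the values π_1, π_2, … into P one at a time, bumping the leftmost entry strictly greater than the inserted value down to the next row. The recording tableau Q records, in position (i, j), the step at which that cell was added to P.
  Insert 8 (step 1): P = [8];  Q = [1]
  Insert 7 (step 2): P = [7] / [8];  Q = [1] / [2]
  Insert 4 (step 3): P = [4] / [7] / [8];  Q = [1] / [2] / [3]
  Insert 2 (step 4): P = [2] / [4] / [7] / [8];  Q = [1] / [2] / [3] / [4]
  Insert 3 (step 5): P = [2, 3] / [4] / [7] / [8];  Q = [1, 5] / [2] / [3] / [4]
  Insert 6 (step 6): P = [2, 3, 6] / [4] / [7] / [8];  Q = [1, 5, 6] / [2] / [3] / [4]
  Insert 5 (step 7): P = [2, 3, 5] / [4, 6] / [7] / [8];  Q = [1, 5, 6] / [2, 7] / [3] / [4]
  Insert 1 (step 8): P = [1, 3, 5] / [2, 6] / [4] / [7] / [8];  Q = [1, 5, 6] / [2, 7] / [3] / [4] / [8]
Final shape: (3, 2, 1, 1, 1).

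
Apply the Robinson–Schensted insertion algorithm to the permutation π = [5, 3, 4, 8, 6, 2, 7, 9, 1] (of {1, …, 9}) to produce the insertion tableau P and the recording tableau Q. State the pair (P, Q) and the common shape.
P = [1, 4, 6, 7, 9] / [2, 8] / [3] / [5];  Q = [1, 3, 4, 7, 8] / [2, 5] / [6] / [9];  common shape = (5, 2, 1, 1)

Row-insert the values π_1, π_2, … into P one at a time, bumping the leftmost entry strictly greater than the inserted value down to the next row. The recording tableau Q records, in position (i, j), the step at which that cell was added to P.
  Insert 5 (step 1): P = [5];  Q = [1]
  Insert 3 (step 2): P = [3] / [5];  Q = [1] / [2]
  Insert 4 (step 3): P = [3, 4] / [5];  Q = [1, 3] / [2]
  Insert 8 (step 4): P = [3, 4, 8] / [5];  Q = [1, 3, 4] / [2]
  Insert 6 (step 5): P = [3, 4, 6] / [5, 8];  Q = [1, 3, 4] / [2, 5]
  Insert 2 (step 6): P = [2, 4, 6] / [3, 8] / [5];  Q = [1, 3, 4] / [2, 5] / [6]
  Insert 7 (step 7): P = [2, 4, 6, 7] / [3, 8] / [5];  Q = [1, 3, 4, 7] / [2, 5] / [6]
  Insert 9 (step 8): P = [2, 4, 6, 7, 9] / [3, 8] / [5];  Q = [1, 3, 4, 7, 8] / [2, 5] / [6]
  Insert 1 (step 9): P = [1, 4, 6, 7, 9] / [2, 8] / [3] / [5];  Q = [1, 3, 4, 7, 8] / [2, 5] / [6] / [9]
Final shape: (5, 2, 1, 1).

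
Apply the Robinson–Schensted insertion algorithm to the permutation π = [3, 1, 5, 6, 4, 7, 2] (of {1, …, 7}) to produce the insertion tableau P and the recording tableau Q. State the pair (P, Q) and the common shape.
P = [1, 2, 6, 7] / [3, 4] / [5];  Q = [1, 3, 4, 6] / [2, 5] / [7];  common shape = (4, 2, 1)

Row-insert the values π_1, π_2, … into P one at a time, bumping the leftmost entry strictly greater than the inserted value down to the next row. The recording tableau Q records, in position (i, j), the step at which that cell was added to P.
  Insert 3 (step 1): P = [3];  Q = [1]
  Insert 1 (step 2): P = [1] / [3];  Q = [1] / [2]
  Insert 5 (step 3): P = [1, 5] / [3];  Q = [1, 3] / [2]
  Insert 6 (step 4): P = [1, 5, 6] / [3];  Q = [1, 3, 4] / [2]
  Insert 4 (step 5): P = [1, 4, 6] / [3, 5];  Q = [1, 3, 4] / [2, 5]
  Insert 7 (step 6): P = [1, 4, 6, 7] / [3, 5];  Q = [1, 3, 4, 6] / [2, 5]
  Insert 2 (step 7): P = [1, 2, 6, 7] / [3, 4] / [5];  Q = [1, 3, 4, 6] / [2, 5] / [7]
Final shape: (4, 2, 1).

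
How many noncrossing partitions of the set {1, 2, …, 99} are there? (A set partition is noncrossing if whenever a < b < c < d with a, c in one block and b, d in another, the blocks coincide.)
C_99 = 227508830794229349661819540395688853956041682601541047340

These noncrossing partitions are counted by the Catalan number C_n = (1/(n + 1)) · C(2n, n). For n = 99: C_99 = (1/100) · C(198, 99) = 22750883079422934966181954039568885395604168260154104734000/100 = 227508830794229349661819540395688853956041682601541047340.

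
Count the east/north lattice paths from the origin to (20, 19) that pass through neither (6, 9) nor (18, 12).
Number of paths = 56075403930

Inclusion–exclusion. Total paths: C(39, 20) = 68923264410. Through P₁: C(15, 6)·C(24, 14) = 9816086280. Through P₂: C(30, 18)·C(9, 2) = 3113756100. Since P₁ is strictly southwest of P₂, a monotone path through both must visit P₁ then P₂; paths through both = C(15, 6)·C(15, 12)·C(9, 2) = 81981900. Avoid both = 68923264410 − 9816086280 − 3113756100 + 81981900 = 56075403930.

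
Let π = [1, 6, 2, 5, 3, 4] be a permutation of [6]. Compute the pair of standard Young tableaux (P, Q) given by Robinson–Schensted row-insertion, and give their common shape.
P = [1, 2, 3, 4] / [5] / [6];  Q = [1, 2, 4, 6] / [3] / [5];  common shape = (4, 1, 1)

Row-insert the values π_1, π_2, … into P one at a time, bumping the leftmost entry strictly greater than the inserted value down to the next row. The recording tableau Q records, in position (i, j), the step at which that cell was added to P.
  Insert 1 (step 1): P = [1];  Q = [1]
  Insert 6 (step 2): P = [1, 6];  Q = [1, 2]
  Insert 2 (step 3): P = [1, 2] / [6];  Q = [1, 2] / [3]
  Insert 5 (step 4): P = [1, 2, 5] / [6];  Q = [1, 2, 4] / [3]
  Insert 3 (step 5): P = [1, 2, 3] / [5] / [6];  Q = [1, 2, 4] / [3] / [5]
  Insert 4 (step 6): P = [1, 2, 3, 4] / [5] / [6];  Q = [1, 2, 4, 6] / [3] / [5]
Final shape: (4, 1, 1).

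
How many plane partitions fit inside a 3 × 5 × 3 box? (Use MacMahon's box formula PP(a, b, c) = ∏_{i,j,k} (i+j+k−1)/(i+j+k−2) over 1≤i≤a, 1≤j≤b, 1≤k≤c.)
PP(3, 5, 3) = 14112

Evaluate the triple product over i = 1..3, j = 1..5, k = 1..3. The factors are (2/1) · (3/2) · (4/3) · (3/2) · (4/3) · (5/4) · (4/3) · (5/4) · … (45 factors total). The numerators and denominators telescope so the product is an integer; carrying out the multiplication exactly gives PP(3, 5, 3) = 14112.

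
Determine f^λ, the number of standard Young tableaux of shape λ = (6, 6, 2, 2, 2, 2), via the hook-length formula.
# SYT of shape (6, 6, 2, 2, 2, 2) = 29628144

Hook-length formula: f^λ = n! / Π hook(c), product over all cells c of the Young diagram. For λ = (6, 6, 2, 2, 2, 2), n = 20 boxes. Hook lengths by row (left-to-right, top-to-bottom): [11, 10, 5, 4, 3, 2]; [10, 9, 4, 3, 2, 1]; [5, 4]; [4, 3]; [3, 2]; [2, 1]. Product of hooks = 82114560000. So f^λ = 20! / 82114560000 = 2432902008176640000 / 82114560000 = 29628144.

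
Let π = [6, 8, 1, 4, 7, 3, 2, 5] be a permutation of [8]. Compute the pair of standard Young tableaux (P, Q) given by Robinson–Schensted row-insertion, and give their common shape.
P = [1, 2, 5] / [3, 7] / [4, 8] / [6];  Q = [1, 2, 5] / [3, 4] / [6, 8] / [7];  common shape = (3, 2, 2, 1)

Row-insert the values π_1, π_2, … into P one at a time, bumping the leftmost entry strictly greater than the inserted value down to the next row. The recording tableau Q records, in position (i, j), the step at which that cell was added to P.
  Insert 6 (step 1): P = [6];  Q = [1]
  Insert 8 (step 2): P = [6, 8];  Q = [1, 2]
  Insert 1 (step 3): P = [1, 8] / [6];  Q = [1, 2] / [3]
  Insert 4 (step 4): P = [1, 4] / [6, 8];  Q = [1, 2] / [3, 4]
  Insert 7 (step 5): P = [1, 4, 7] / [6, 8];  Q = [1, 2, 5] / [3, 4]
  Insert 3 (step 6): P = [1, 3, 7] / [4, 8] / [6];  Q = [1, 2, 5] / [3, 4] / [6]
  Insert 2 (step 7): P = [1, 2, 7] / [3, 8] / [4] / [6];  Q = [1, 2, 5] / [3, 4] / [6] / [7]
  Insert 5 (step 8): P = [1, 2, 5] / [3, 7] / [4, 8] / [6];  Q = [1, 2, 5] / [3, 4] / [6, 8] / [7]
Final shape: (3, 2, 2, 1).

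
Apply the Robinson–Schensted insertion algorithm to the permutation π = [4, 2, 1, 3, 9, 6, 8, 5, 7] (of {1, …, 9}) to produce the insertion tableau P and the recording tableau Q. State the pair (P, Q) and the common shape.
P = [1, 3, 5, 7] / [2, 6, 8] / [4, 9];  Q = [1, 4, 5, 7] / [2, 6, 9] / [3, 8];  common shape = (4, 3, 2)

Row-insert the values π_1, π_2, … into P one at a time, bumping the leftmost entry strictly greater than the inserted value down to the next row. The recording tableau Q records, in position (i, j), the step at which that cell was added to P.
  Insert 4 (step 1): P = [4];  Q = [1]
  Insert 2 (step 2): P = [2] / [4];  Q = [1] / [2]
  Insert 1 (step 3): P = [1] / [2] / [4];  Q = [1] / [2] / [3]
  Insert 3 (step 4): P = [1, 3] / [2] / [4];  Q = [1, 4] / [2] / [3]
  Insert 9 (step 5): P = [1, 3, 9] / [2] / [4];  Q = [1, 4, 5] / [2] / [3]
  Insert 6 (step 6): P = [1, 3, 6] / [2, 9] / [4];  Q = [1, 4, 5] / [2, 6] / [3]
  Insert 8 (step 7): P = [1, 3, 6, 8] / [2, 9] / [4];  Q = [1, 4, 5, 7] / [2, 6] / [3]
  Insert 5 (step 8): P = [1, 3, 5, 8] / [2, 6] / [4, 9];  Q = [1, 4, 5, 7] / [2, 6] / [3, 8]
  Insert 7 (step 9): P = [1, 3, 5, 7] / [2, 6, 8] / [4, 9];  Q = [1, 4, 5, 7] / [2, 6, 9] / [3, 8]
Final shape: (4, 3, 2).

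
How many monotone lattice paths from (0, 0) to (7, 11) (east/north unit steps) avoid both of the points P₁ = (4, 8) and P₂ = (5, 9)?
Number of paths = 15852

Inclusion–exclusion. Total paths: C(18, 7) = 31824. Through P₁: C(12, 4)·C(6, 3) = 9900. Through P₂: C(14, 5)·C(4, 2) = 12012. Since P₁ is strictly southwest of P₂, a monotone path through both must visit P₁ then P₂; paths through both = C(12, 4)·C(2, 1)·C(4, 2) = 5940. Avoid both = 31824 − 9900 − 12012 + 5940 = 15852.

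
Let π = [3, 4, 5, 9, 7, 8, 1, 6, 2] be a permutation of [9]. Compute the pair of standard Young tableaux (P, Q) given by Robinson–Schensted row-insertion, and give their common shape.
P = [1, 2, 5, 6, 8] / [3, 4] / [7] / [9];  Q = [1, 2, 3, 4, 6] / [5, 8] / [7] / [9];  common shape = (5, 2, 1, 1)

Row-insert the values π_1, π_2, … into P one at a time, bumping the leftmost entry strictly greater than the inserted value down to the next row. The recording tableau Q records, in position (i, j), the step at which that cell was added to P.
  Insert 3 (step 1): P = [3];  Q = [1]
  Insert 4 (step 2): P = [3, 4];  Q = [1, 2]
  Insert 5 (step 3): P = [3, 4, 5];  Q = [1, 2, 3]
  Insert 9 (step 4): P = [3, 4, 5, 9];  Q = [1, 2, 3, 4]
  Insert 7 (step 5): P = [3, 4, 5, 7] / [9];  Q = [1, 2, 3, 4] / [5]
  Insert 8 (step 6): P = [3, 4, 5, 7, 8] / [9];  Q = [1, 2, 3, 4, 6] / [5]
  Insert 1 (step 7): P = [1, 4, 5, 7, 8] / [3] / [9];  Q = [1, 2, 3, 4, 6] / [5] / [7]
  Insert 6 (step 8): P = [1, 4, 5, 6, 8] / [3, 7] / [9];  Q = [1, 2, 3, 4, 6] / [5, 8] / [7]
  Insert 2 (step 9): P = [1, 2, 5, 6, 8] / [3, 4] / [7] / [9];  Q = [1, 2, 3, 4, 6] / [5, 8] / [7] / [9]
Final shape: (5, 2, 1, 1).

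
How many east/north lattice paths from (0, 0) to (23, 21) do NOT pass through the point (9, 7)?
Number of paths = 1553682496080

Total paths from (0, 0) to (23, 21): C(44, 23) = 2012616400080. Paths through (9, 7): (paths (0, 0) → (9, 7)) × (paths (9, 7) → (23, 21)) = C(16, 9) · C(28, 14) = 11440 · 40116600 = 458933904000. Avoidance count = 2012616400080 − 458933904000 = 1553682496080.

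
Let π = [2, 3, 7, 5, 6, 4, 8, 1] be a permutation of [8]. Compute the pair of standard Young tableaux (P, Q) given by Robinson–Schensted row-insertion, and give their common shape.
P = [1, 3, 4, 6, 8] / [2] / [5] / [7];  Q = [1, 2, 3, 5, 7] / [4] / [6] / [8];  common shape = (5, 1, 1, 1)

Row-insert the values π_1, π_2, … into P one at a time, bumping the leftmost entry strictly greater than the inserted value down to the next row. The recording tableau Q records, in position (i, j), the step at which that cell was added to P.
  Insert 2 (step 1): P = [2];  Q = [1]
  Insert 3 (step 2): P = [2, 3];  Q = [1, 2]
  Insert 7 (step 3): P = [2, 3, 7];  Q = [1, 2, 3]
  Insert 5 (step 4): P = [2, 3, 5] / [7];  Q = [1, 2, 3] / [4]
  Insert 6 (step 5): P = [2, 3, 5, 6] / [7];  Q = [1, 2, 3, 5] / [4]
  Insert 4 (step 6): P = [2, 3, 4, 6] / [5] / [7];  Q = [1, 2, 3, 5] / [4] / [6]
  Insert 8 (step 7): P = [2, 3, 4, 6, 8] / [5] / [7];  Q = [1, 2, 3, 5, 7] / [4] / [6]
  Insert 1 (step 8): P = [1, 3, 4, 6, 8] / [2] / [5] / [7];  Q = [1, 2, 3, 5, 7] / [4] / [6] / [8]
Final shape: (5, 1, 1, 1).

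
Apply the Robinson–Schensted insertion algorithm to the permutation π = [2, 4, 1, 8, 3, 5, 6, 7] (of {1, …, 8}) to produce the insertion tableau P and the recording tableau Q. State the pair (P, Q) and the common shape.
P = [1, 3, 5, 6, 7] / [2, 4, 8];  Q = [1, 2, 4, 7, 8] / [3, 5, 6];  common shape = (5, 3)

Row-insert the values π_1, π_2, … into P one at a time, bumping the leftmost entry strictly greater than the inserted value down to the next row. The recording tableau Q records, in position (i, j), the step at which that cell was added to P.
  Insert 2 (step 1): P = [2];  Q = [1]
  Insert 4 (step 2): P = [2, 4];  Q = [1, 2]
  Insert 1 (step 3): P = [1, 4] / [2];  Q = [1, 2] / [3]
  Insert 8 (step 4): P = [1, 4, 8] / [2];  Q = [1, 2, 4] / [3]
  Insert 3 (step 5): P = [1, 3, 8] / [2, 4];  Q = [1, 2, 4] / [3, 5]
  Insert 5 (step 6): P = [1, 3, 5] / [2, 4, 8];  Q = [1, 2, 4] / [3, 5, 6]
  Insert 6 (step 7): P = [1, 3, 5, 6] / [2, 4, 8];  Q = [1, 2, 4, 7] / [3, 5, 6]
  Insert 7 (step 8): P = [1, 3, 5, 6, 7] / [2, 4, 8];  Q = [1, 2, 4, 7, 8] / [3, 5, 6]
Final shape: (5, 3).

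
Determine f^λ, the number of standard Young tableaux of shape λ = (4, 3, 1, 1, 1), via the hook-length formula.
# SYT of shape (4, 3, 1, 1, 1) = 525

Hook-length formula: f^λ = n! / Π hook(c), product over all cells c of the Young diagram. For λ = (4, 3, 1, 1, 1), n = 10 boxes. Hook lengths by row (left-to-right, top-to-bottom): [8, 4, 3, 1]; [6, 2, 1]; [3]; [2]; [1]. Product of hooks = 6912. So f^λ = 10! / 6912 = 3628800 / 6912 = 525.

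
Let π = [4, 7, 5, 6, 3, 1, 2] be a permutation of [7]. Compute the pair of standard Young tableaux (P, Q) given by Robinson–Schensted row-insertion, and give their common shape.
P = [1, 2, 6] / [3, 5] / [4] / [7];  Q = [1, 2, 4] / [3, 7] / [5] / [6];  common shape = (3, 2, 1, 1)

Row-insert the values π_1, π_2, … into P one at a time, bumping the leftmost entry strictly greater than the inserted value down to the next row. The recording tableau Q records, in position (i, j), the step at which that cell was added to P.
  Insert 4 (step 1): P = [4];  Q = [1]
  Insert 7 (step 2): P = [4, 7];  Q = [1, 2]
  Insert 5 (step 3): P = [4, 5] / [7];  Q = [1, 2] / [3]
  Insert 6 (step 4): P = [4, 5, 6] / [7];  Q = [1, 2, 4] / [3]
  Insert 3 (step 5): P = [3, 5, 6] / [4] / [7];  Q = [1, 2, 4] / [3] / [5]
  Insert 1 (step 6): P = [1, 5, 6] / [3] / [4] / [7];  Q = [1, 2, 4] / [3] / [5] / [6]
  Insert 2 (step 7): P = [1, 2, 6] / [3, 5] / [4] / [7];  Q = [1, 2, 4] / [3, 7] / [5] / [6]
Final shape: (3, 2, 1, 1).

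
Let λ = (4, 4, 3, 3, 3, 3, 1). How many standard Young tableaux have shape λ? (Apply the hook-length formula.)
# SYT of shape (4, 4, 3, 3, 3, 3, 1) = 49884120

Hook-length formula: f^λ = n! / Π hook(c), product over all cells c of the Young diagram. For λ = (4, 4, 3, 3, 3, 3, 1), n = 21 boxes. Hook lengths by row (left-to-right, top-to-bottom): [10, 8, 7, 2]; [9, 7, 6, 1]; [7, 5, 4]; [6, 4, 3]; [5, 3, 2]; [4, 2, 1]; [1]. Product of hooks = 1024192512000. So f^λ = 21! / 1024192512000 = 51090942171709440000 / 1024192512000 = 49884120.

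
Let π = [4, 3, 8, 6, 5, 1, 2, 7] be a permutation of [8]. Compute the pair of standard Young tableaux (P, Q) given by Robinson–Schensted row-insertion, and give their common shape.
P = [1, 2, 7] / [3, 5] / [4, 6] / [8];  Q = [1, 3, 8] / [2, 4] / [5, 7] / [6];  common shape = (3, 2, 2, 1)

Row-insert the values π_1, π_2, … into P one at a time, bumping the leftmost entry strictly greater than the inserted value down to the next row. The recording tableau Q records, in position (i, j), the step at which that cell was added to P.
  Insert 4 (step 1): P = [4];  Q = [1]
  Insert 3 (step 2): P = [3] / [4];  Q = [1] / [2]
  Insert 8 (step 3): P = [3, 8] / [4];  Q = [1, 3] / [2]
  Insert 6 (step 4): P = [3, 6] / [4, 8];  Q = [1, 3] / [2, 4]
  Insert 5 (step 5): P = [3, 5] / [4, 6] / [8];  Q = [1, 3] / [2, 4] / [5]
  Insert 1 (step 6): P = [1, 5] / [3, 6] / [4] / [8];  Q = [1, 3] / [2, 4] / [5] / [6]
  Insert 2 (step 7): P = [1, 2] / [3, 5] / [4, 6] / [8];  Q = [1, 3] / [2, 4] / [5, 7] / [6]
  Insert 7 (step 8): P = [1, 2, 7] / [3, 5] / [4, 6] / [8];  Q = [1, 3, 8] / [2, 4] / [5, 7] / [6]
Final shape: (3, 2, 2, 1).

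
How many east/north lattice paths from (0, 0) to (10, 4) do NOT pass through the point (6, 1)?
Number of paths = 756

Total paths from (0, 0) to (10, 4): C(14, 10) = 1001. Paths through (6, 1): (paths (0, 0) → (6, 1)) × (paths (6, 1) → (10, 4)) = C(7, 6) · C(7, 4) = 7 · 35 = 245. Avoidance count = 1001 − 245 = 756.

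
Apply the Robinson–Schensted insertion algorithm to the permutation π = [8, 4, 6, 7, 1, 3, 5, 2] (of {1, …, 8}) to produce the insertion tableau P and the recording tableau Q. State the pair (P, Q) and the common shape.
P = [1, 2, 5] / [3, 6, 7] / [4] / [8];  Q = [1, 3, 4] / [2, 6, 7] / [5] / [8];  common shape = (3, 3, 1, 1)

Row-insert the values π_1, π_2, … into P one at a time, bumping the leftmost entry strictly greater than the inserted value down to the next row. The recording tableau Q records, in position (i, j), the step at which that cell was added to P.
  Insert 8 (step 1): P = [8];  Q = [1]
  Insert 4 (step 2): P = [4] / [8];  Q = [1] / [2]
  Insert 6 (step 3): P = [4, 6] / [8];  Q = [1, 3] / [2]
  Insert 7 (step 4): P = [4, 6, 7] / [8];  Q = [1, 3, 4] / [2]
  Insert 1 (step 5): P = [1, 6, 7] / [4] / [8];  Q = [1, 3, 4] / [2] / [5]
  Insert 3 (step 6): P = [1, 3, 7] / [4, 6] / [8];  Q = [1, 3, 4] / [2, 6] / [5]
  Insert 5 (step 7): P = [1, 3, 5] / [4, 6, 7] / [8];  Q = [1, 3, 4] / [2, 6, 7] / [5]
  Insert 2 (step 8): P = [1, 2, 5] / [3, 6, 7] / [4] / [8];  Q = [1, 3, 4] / [2, 6, 7] / [5] / [8]
Final shape: (3, 3, 1, 1).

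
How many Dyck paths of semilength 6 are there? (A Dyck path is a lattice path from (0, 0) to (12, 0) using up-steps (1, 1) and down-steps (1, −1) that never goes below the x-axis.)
C_6 = 132

These Dyck paths are counted by the Catalan number C_n = (1/(n + 1)) · C(2n, n). For n = 6: C_6 = (1/7) · C(12, 6) = 924/7 = 132.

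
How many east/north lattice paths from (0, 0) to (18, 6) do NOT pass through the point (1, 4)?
Number of paths = 133741

Total paths from (0, 0) to (18, 6): C(24, 18) = 134596. Paths through (1, 4): (paths (0, 0) → (1, 4)) × (paths (1, 4) → (18, 6)) = C(5, 1) · C(19, 17) = 5 · 171 = 855. Avoidance count = 134596 − 855 = 133741.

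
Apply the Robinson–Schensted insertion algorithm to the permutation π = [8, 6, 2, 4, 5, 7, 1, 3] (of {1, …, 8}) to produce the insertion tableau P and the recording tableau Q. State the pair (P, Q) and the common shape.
P = [1, 3, 5, 7] / [2, 4] / [6] / [8];  Q = [1, 4, 5, 6] / [2, 8] / [3] / [7];  common shape = (4, 2, 1, 1)

Row-insert the values π_1, π_2, … into P one at a time, bumping the leftmost entry strictly greater than the inserted value down to the next row. The recording tableau Q records, in position (i, j), the step at which that cell was added to P.
  Insert 8 (step 1): P = [8];  Q = [1]
  Insert 6 (step 2): P = [6] / [8];  Q = [1] / [2]
  Insert 2 (step 3): P = [2] / [6] / [8];  Q = [1] / [2] / [3]
  Insert 4 (step 4): P = [2, 4] / [6] / [8];  Q = [1, 4] / [2] / [3]
  Insert 5 (step 5): P = [2, 4, 5] / [6] / [8];  Q = [1, 4, 5] / [2] / [3]
  Insert 7 (step 6): P = [2, 4, 5, 7] / [6] / [8];  Q = [1, 4, 5, 6] / [2] / [3]
  Insert 1 (step 7): P = [1, 4, 5, 7] / [2] / [6] / [8];  Q = [1, 4, 5, 6] / [2] / [3] / [7]
  Insert 3 (step 8): P = [1, 3, 5, 7] / [2, 4] / [6] / [8];  Q = [1, 4, 5, 6] / [2, 8] / [3] / [7]
Final shape: (4, 2, 1, 1).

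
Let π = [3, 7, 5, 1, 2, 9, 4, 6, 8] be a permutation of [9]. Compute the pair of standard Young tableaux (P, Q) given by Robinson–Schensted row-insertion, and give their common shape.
P = [1, 2, 4, 6, 8] / [3, 5, 9] / [7];  Q = [1, 2, 6, 8, 9] / [3, 5, 7] / [4];  common shape = (5, 3, 1)

Row-insert the values π_1, π_2, … into P one at a time, bumping the leftmost entry strictly greater than the inserted value down to the next row. The recording tableau Q records, in position (i, j), the step at which that cell was added to P.
  Insert 3 (step 1): P = [3];  Q = [1]
  Insert 7 (step 2): P = [3, 7];  Q = [1, 2]
  Insert 5 (step 3): P = [3, 5] / [7];  Q = [1, 2] / [3]
  Insert 1 (step 4): P = [1, 5] / [3] / [7];  Q = [1, 2] / [3] / [4]
  Insert 2 (step 5): P = [1, 2] / [3, 5] / [7];  Q = [1, 2] / [3, 5] / [4]
  Insert 9 (step 6): P = [1, 2, 9] / [3, 5] / [7];  Q = [1, 2, 6] / [3, 5] / [4]
  Insert 4 (step 7): P = [1, 2, 4] / [3, 5, 9] / [7];  Q = [1, 2, 6] / [3, 5, 7] / [4]
  Insert 6 (step 8): P = [1, 2, 4, 6] / [3, 5, 9] / [7];  Q = [1, 2, 6, 8] / [3, 5, 7] / [4]
  Insert 8 (step 9): P = [1, 2, 4, 6, 8] / [3, 5, 9] / [7];  Q = [1, 2, 6, 8, 9] / [3, 5, 7] / [4]
Final shape: (5, 3, 1).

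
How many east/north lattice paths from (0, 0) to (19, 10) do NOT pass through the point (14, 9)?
Number of paths = 15126870

Total paths from (0, 0) to (19, 10): C(29, 19) = 20030010. Paths through (14, 9): (paths (0, 0) → (14, 9)) × (paths (14, 9) → (19, 10)) = C(23, 14) · C(6, 5) = 817190 · 6 = 4903140. Avoidance count = 20030010 − 4903140 = 15126870.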